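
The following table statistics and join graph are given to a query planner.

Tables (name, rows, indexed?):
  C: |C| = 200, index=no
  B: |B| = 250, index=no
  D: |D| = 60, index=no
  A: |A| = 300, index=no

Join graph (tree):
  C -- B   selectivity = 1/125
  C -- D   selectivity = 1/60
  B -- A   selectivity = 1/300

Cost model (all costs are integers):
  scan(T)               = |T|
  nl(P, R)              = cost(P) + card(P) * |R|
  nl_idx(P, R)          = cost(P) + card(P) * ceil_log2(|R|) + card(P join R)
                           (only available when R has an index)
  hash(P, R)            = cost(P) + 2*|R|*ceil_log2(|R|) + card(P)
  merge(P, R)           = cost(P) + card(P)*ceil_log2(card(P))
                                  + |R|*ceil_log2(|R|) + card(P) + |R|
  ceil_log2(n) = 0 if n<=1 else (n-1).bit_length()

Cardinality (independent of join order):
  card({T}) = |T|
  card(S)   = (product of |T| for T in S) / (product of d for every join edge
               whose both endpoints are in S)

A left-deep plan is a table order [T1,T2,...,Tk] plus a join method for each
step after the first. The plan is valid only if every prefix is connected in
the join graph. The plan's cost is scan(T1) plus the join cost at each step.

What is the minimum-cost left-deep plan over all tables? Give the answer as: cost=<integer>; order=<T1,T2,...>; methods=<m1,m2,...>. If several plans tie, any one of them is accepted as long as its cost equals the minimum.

cost=9170; order=A,B,C,D; methods=hash,hash,hash

Selinger DP (subsets sized 1..n):
  {C}: scan cost=200, card=200
  {B}: scan cost=250, card=250
  {D}: scan cost=60, card=60
  {A}: scan cost=300, card=300
  {BC}: card=400; try (C,hash)→3700, (B,merge)→4250, (C,merge)→4300, (B,hash)→4400, (B,nl)→50200, (C,nl)→50250; best=3700 via (C,hash)
  {CD}: card=200; try (D,hash)→1120, (C,merge)→2280, (D,merge)→2420, (C,hash)→3320, (C,nl)→12060, (D,nl)→12200; best=1120 via (D,hash)
  {AB}: card=250; try (B,hash)→4600, (A,merge)→5500, (B,merge)→5550, (A,hash)→5900, (A,nl)→75250, (B,nl)→75300; best=4600 via (B,hash)
  {BCD}: card=400; try (D,hash)→4820, (B,merge)→5170, (B,hash)→5320, (D,merge)→8120, (D,nl)→27700, (B,nl)→51120; best=4820 via (D,hash)
  {ABC}: card=400; try (C,hash)→8050, (C,merge)→8650, (A,hash)→9500, (A,merge)→10700, (C,nl)→54600, (A,nl)→123700; best=8050 via (C,hash)
  {ABCD}: card=400; try (D,hash)→9170, (A,hash)→10620, (A,merge)→11820, (D,merge)→12470, (D,nl)→32050, (A,nl)→124820; best=9170 via (D,hash)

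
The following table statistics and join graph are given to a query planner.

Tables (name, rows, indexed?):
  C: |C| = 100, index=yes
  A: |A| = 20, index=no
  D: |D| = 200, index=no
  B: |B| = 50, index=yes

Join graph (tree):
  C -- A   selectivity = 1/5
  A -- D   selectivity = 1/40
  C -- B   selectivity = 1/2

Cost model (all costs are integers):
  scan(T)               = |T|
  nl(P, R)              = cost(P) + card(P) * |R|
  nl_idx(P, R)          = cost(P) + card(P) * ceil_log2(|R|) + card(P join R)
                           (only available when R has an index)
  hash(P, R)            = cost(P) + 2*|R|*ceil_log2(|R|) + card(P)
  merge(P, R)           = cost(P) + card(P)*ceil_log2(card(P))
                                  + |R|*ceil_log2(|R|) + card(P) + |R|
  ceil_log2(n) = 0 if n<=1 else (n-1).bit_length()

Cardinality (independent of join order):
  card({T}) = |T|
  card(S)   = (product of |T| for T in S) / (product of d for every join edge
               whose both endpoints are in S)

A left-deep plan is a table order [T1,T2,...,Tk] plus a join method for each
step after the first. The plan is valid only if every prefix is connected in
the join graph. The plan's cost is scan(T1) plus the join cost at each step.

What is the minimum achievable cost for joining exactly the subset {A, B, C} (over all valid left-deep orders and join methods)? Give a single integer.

Selinger DP over subsets of {A,B,C}:
  {C}: scan cost=100, card=100
  {A}: scan cost=20, card=20
  {B}: scan cost=50, card=50
  {AC}: card=400; try (A,hash)→400, (C,nl_idx)→560, (C,merge)→940, (A,merge)→1020, (C,hash)→1440, (C,nl)→2020 …(+1); best=400 via (A,hash)
  {BC}: card=2500; try (B,hash)→800, (C,merge)→1200, (B,merge)→1250, (C,hash)→1500, (C,nl_idx)→2900, (B,nl_idx)→3200 …(+2); best=800 via (B,hash)
  {ABC}: card=10000; try (B,hash)→1400, (A,hash)→3500, (B,merge)→4750, (B,nl_idx)→12800, (B,nl)→20400, (A,merge)→33420 …(+1); best=1400 via (B,hash)

1400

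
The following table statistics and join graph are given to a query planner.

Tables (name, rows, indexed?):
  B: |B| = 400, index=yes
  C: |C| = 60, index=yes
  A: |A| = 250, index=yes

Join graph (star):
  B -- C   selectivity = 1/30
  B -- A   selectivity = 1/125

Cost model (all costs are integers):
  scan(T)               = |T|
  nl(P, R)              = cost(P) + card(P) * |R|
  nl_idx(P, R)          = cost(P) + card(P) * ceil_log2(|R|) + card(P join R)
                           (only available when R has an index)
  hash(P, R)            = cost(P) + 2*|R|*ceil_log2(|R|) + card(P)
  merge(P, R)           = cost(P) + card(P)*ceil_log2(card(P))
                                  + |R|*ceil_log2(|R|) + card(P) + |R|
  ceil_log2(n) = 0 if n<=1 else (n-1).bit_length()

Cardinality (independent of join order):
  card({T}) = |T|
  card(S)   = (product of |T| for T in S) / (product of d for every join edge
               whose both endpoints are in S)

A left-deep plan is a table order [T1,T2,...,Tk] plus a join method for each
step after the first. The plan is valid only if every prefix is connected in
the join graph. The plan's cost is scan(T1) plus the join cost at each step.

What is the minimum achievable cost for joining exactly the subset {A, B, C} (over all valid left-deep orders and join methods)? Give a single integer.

Selinger DP over subsets of {A,B,C}:
  {B}: scan cost=400, card=400
  {C}: scan cost=60, card=60
  {A}: scan cost=250, card=250
  {BC}: card=800; try (B,nl_idx)→1400, (C,hash)→1520, (C,nl_idx)→3600, (B,merge)→4480, (C,merge)→4820, (B,hash)→7320 …(+2); best=1400 via (B,nl_idx)
  {AB}: card=800; try (B,nl_idx)→3300, (A,nl_idx)→4400, (A,hash)→4800, (B,merge)→6500, (A,merge)→6650, (B,hash)→7700 …(+2); best=3300 via (B,nl_idx)
  {ABC}: card=1600; try (C,hash)→4820, (A,hash)→6200, (A,nl_idx)→9400, (C,nl_idx)→9700, (A,merge)→12450, (C,merge)→12520 …(+2); best=4820 via (C,hash)

4820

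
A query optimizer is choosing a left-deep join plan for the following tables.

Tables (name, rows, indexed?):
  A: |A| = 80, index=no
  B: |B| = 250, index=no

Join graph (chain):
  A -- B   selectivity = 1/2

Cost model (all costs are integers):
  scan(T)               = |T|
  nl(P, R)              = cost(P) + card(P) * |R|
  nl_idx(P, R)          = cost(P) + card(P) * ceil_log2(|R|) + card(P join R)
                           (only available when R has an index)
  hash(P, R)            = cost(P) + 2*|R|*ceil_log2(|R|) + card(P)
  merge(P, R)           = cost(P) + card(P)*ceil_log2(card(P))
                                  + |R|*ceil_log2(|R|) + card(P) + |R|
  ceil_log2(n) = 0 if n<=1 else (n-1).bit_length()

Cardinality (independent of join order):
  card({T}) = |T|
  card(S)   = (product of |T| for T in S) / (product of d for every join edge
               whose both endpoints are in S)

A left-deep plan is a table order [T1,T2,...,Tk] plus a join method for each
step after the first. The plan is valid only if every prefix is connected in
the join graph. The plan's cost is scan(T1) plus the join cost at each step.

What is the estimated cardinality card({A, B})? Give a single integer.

10000

Tables in S: A(80), B(250)
Edges inside S: A-B(d=2)
numerator = 80 * 250 = 20000
denominator = 2 = 2
card(S) = 20000 / 2 = 10000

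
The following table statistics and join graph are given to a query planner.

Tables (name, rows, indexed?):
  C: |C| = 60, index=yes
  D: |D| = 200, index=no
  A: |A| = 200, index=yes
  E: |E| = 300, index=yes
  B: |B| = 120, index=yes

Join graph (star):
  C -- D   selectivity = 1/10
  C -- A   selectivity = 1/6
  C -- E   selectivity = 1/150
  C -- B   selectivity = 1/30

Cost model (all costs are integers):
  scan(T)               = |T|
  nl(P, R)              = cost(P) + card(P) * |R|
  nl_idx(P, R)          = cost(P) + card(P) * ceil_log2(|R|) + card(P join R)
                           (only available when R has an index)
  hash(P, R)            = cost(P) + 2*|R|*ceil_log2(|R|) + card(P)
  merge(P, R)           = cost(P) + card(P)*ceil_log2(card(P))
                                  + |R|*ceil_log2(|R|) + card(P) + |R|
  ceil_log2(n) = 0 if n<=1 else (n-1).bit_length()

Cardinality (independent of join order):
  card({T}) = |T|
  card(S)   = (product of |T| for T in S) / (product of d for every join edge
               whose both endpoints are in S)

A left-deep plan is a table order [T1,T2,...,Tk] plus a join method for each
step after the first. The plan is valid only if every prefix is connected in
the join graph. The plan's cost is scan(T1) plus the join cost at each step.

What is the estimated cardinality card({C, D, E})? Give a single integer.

2400

Tables in S: C(60), D(200), E(300)
Edges inside S: C-D(d=10), C-E(d=150)
numerator = 60 * 200 * 300 = 3600000
denominator = 10 * 150 = 1500
card(S) = 3600000 / 1500 = 2400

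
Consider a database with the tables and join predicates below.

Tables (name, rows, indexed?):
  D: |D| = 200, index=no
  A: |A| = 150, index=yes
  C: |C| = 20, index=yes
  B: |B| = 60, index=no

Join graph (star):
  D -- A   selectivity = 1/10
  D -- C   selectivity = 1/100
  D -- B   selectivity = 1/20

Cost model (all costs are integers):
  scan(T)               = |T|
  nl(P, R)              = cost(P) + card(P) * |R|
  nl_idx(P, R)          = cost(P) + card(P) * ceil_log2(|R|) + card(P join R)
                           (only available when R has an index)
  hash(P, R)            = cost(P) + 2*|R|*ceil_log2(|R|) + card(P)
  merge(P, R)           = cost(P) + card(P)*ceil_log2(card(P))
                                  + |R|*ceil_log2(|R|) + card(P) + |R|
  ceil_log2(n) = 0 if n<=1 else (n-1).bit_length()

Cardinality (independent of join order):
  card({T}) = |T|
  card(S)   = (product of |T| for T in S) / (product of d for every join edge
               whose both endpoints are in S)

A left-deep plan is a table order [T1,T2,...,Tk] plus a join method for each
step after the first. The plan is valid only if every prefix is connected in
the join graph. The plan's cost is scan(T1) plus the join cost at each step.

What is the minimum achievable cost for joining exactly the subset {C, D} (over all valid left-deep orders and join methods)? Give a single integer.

Selinger DP over subsets of {C,D}:
  {D}: scan cost=200, card=200
  {C}: scan cost=20, card=20
  {CD}: card=40; try (C,hash)→600, (C,nl_idx)→1240, (D,merge)→1940, (C,merge)→2120, (D,hash)→3240, (D,nl)→4020 …(+1); best=600 via (C,hash)

600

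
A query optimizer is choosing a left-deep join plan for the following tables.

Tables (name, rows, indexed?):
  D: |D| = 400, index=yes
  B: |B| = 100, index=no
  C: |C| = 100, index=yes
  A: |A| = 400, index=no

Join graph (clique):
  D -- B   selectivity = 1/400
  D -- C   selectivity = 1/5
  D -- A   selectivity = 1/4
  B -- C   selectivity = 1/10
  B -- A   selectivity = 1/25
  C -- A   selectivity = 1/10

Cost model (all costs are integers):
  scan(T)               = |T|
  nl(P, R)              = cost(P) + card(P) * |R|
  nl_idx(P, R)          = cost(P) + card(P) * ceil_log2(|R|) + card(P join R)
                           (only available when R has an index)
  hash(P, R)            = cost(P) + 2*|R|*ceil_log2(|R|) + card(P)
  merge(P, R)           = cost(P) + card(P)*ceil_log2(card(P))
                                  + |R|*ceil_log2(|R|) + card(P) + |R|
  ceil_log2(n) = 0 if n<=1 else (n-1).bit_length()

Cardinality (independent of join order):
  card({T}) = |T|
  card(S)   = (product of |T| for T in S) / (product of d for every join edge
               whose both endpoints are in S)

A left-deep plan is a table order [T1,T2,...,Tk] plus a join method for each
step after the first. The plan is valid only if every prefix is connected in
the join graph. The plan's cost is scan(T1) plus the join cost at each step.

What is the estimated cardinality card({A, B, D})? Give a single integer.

Tables in S: A(400), B(100), D(400)
Edges inside S: D-B(d=400), D-A(d=4), B-A(d=25)
numerator = 400 * 100 * 400 = 16000000
denominator = 400 * 4 * 25 = 40000
card(S) = 16000000 / 40000 = 400

400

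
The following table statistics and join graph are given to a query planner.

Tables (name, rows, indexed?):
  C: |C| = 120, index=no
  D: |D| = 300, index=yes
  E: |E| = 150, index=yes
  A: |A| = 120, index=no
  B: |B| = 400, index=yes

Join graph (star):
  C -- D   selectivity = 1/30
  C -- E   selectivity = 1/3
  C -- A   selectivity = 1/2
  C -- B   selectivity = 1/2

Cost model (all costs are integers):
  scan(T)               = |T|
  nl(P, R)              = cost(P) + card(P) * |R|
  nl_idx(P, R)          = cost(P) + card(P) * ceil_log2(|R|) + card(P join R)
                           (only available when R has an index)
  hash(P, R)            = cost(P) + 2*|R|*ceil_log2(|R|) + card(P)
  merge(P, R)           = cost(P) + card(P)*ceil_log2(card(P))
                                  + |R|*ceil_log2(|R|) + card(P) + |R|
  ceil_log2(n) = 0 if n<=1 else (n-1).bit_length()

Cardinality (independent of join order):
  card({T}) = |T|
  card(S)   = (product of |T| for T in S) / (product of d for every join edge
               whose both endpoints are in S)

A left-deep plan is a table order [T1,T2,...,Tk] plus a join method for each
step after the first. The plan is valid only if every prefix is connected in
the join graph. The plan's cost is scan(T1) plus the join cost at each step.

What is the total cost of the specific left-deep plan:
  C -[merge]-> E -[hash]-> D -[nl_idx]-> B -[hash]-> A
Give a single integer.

24555510

step 1: scan C: cost=120, card=120
step 2: join E via merge
    card(P join E) = 120*150/(3) = 6000
    cost = 120 + 120*7 + 150*8 + 120 + 150 = 2430
step 3: join D via hash
    card(P join D) = 6000*300/(30) = 60000
    cost = 2430 + 2*300*9 + 6000 = 13830
step 4: join B via nl_idx
    card(P join B) = 60000*400/(2) = 12000000
    cost = 13830 + 60000*9 + 12000000 = 12553830
step 5: join A via hash
    card(P join A) = 12000000*120/(2) = 720000000
    cost = 12553830 + 2*120*7 + 12000000 = 24555510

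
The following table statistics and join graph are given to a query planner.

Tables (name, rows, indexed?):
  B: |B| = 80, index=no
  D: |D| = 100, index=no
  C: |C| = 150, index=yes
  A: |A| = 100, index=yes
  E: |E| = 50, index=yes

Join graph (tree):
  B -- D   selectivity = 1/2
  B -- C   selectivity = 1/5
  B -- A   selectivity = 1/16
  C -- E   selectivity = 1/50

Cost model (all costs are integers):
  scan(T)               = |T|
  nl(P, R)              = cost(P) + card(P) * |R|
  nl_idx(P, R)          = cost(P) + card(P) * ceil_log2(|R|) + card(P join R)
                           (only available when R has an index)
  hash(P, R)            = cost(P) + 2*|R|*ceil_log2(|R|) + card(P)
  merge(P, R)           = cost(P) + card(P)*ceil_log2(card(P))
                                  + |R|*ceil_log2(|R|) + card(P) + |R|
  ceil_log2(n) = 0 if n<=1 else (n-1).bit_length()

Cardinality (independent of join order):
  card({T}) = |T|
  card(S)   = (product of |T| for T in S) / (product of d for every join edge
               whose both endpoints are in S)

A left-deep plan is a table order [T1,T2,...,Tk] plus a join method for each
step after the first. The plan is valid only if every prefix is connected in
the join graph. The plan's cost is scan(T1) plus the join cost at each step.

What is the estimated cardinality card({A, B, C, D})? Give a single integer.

750000

Tables in S: A(100), B(80), C(150), D(100)
Edges inside S: B-D(d=2), B-C(d=5), B-A(d=16)
numerator = 100 * 80 * 150 * 100 = 120000000
denominator = 2 * 5 * 16 = 160
card(S) = 120000000 / 160 = 750000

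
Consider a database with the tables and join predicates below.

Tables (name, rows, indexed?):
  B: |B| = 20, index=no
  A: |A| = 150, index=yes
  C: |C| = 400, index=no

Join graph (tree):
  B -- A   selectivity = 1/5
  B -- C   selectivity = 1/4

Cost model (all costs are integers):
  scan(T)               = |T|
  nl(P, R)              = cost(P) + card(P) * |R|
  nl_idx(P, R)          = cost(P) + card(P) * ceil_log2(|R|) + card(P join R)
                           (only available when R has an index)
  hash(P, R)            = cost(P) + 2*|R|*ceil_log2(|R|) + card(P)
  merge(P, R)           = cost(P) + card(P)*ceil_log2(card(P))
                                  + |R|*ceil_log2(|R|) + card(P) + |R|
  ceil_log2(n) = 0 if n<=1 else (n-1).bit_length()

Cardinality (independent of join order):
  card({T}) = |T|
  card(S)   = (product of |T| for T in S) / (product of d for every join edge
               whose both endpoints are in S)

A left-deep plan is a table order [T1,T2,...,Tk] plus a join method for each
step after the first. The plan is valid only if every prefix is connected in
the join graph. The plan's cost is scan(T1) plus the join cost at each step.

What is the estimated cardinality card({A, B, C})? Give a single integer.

Tables in S: A(150), B(20), C(400)
Edges inside S: B-A(d=5), B-C(d=4)
numerator = 150 * 20 * 400 = 1200000
denominator = 5 * 4 = 20
card(S) = 1200000 / 20 = 60000

60000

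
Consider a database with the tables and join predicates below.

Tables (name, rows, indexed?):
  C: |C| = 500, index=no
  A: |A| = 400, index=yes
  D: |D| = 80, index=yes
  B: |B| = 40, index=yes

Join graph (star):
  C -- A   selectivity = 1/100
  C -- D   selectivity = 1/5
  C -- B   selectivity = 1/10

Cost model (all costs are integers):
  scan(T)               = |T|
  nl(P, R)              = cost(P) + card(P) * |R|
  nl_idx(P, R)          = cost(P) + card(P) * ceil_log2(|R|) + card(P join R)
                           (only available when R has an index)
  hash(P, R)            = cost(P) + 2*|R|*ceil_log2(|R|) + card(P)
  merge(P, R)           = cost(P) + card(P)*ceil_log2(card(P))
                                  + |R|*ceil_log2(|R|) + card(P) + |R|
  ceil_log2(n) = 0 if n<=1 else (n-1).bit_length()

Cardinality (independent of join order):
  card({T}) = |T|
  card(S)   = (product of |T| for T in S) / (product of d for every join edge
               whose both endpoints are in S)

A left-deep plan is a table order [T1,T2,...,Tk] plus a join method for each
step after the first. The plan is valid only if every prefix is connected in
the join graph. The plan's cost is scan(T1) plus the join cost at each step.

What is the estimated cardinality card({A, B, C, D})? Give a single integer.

128000

Tables in S: A(400), B(40), C(500), D(80)
Edges inside S: C-A(d=100), C-D(d=5), C-B(d=10)
numerator = 400 * 40 * 500 * 80 = 640000000
denominator = 100 * 5 * 10 = 5000
card(S) = 640000000 / 5000 = 128000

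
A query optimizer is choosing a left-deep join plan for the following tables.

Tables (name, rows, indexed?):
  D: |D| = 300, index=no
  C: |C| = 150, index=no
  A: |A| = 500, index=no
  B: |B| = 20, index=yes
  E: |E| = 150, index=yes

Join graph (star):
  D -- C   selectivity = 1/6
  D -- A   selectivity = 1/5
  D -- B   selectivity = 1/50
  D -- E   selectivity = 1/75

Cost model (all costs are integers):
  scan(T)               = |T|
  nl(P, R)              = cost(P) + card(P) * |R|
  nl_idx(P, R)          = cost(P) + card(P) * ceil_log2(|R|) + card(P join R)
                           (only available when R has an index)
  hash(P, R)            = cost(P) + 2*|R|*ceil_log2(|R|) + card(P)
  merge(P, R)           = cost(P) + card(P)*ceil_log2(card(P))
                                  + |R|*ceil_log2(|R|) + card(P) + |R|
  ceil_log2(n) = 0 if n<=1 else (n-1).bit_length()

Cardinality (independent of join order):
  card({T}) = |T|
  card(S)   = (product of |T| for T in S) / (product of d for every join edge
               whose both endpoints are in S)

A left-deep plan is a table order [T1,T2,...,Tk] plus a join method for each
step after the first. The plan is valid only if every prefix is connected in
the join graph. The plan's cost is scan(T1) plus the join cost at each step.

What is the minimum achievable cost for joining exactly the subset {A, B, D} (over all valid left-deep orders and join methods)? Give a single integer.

Selinger DP over subsets of {A,B,D}:
  {D}: scan cost=300, card=300
  {A}: scan cost=500, card=500
  {B}: scan cost=20, card=20
  {AD}: card=30000; try (D,hash)→6400, (A,merge)→8300, (D,merge)→8500, (A,hash)→9600, (A,nl)→150300, (D,nl)→150500; best=6400 via (D,hash)
  {BD}: card=120; try (B,hash)→800, (B,nl_idx)→1920, (D,merge)→3140, (B,merge)→3420, (D,hash)→5440, (D,nl)→6020 …(+1); best=800 via (B,hash)
  {ABD}: card=12000; try (A,merge)→6760, (A,hash)→9920, (B,hash)→36600, (A,nl)→60800, (B,nl_idx)→168400, (B,merge)→486520 …(+1); best=6760 via (A,merge)

6760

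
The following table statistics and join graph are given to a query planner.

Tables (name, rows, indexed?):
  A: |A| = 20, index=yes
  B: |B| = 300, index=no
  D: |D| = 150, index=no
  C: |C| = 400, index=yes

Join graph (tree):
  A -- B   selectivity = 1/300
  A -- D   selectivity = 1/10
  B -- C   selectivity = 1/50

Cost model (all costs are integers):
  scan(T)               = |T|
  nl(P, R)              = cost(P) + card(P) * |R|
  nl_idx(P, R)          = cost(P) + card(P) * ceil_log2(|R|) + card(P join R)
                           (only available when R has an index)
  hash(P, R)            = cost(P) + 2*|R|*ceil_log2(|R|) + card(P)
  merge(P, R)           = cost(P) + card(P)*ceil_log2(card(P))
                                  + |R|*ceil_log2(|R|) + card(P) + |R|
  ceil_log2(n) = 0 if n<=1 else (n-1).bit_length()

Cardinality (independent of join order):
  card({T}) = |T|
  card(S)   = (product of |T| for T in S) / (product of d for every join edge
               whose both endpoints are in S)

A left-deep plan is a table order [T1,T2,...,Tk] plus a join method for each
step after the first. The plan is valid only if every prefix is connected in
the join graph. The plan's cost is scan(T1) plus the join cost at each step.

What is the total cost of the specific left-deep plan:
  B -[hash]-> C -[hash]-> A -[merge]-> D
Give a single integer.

step 1: scan B: cost=300, card=300
step 2: join C via hash
    card(P join C) = 300*400/(50) = 2400
    cost = 300 + 2*400*9 + 300 = 7800
step 3: join A via hash
    card(P join A) = 2400*20/(300) = 160
    cost = 7800 + 2*20*5 + 2400 = 10400
step 4: join D via merge
    card(P join D) = 160*150/(10) = 2400
    cost = 10400 + 160*8 + 150*8 + 160 + 150 = 13190

13190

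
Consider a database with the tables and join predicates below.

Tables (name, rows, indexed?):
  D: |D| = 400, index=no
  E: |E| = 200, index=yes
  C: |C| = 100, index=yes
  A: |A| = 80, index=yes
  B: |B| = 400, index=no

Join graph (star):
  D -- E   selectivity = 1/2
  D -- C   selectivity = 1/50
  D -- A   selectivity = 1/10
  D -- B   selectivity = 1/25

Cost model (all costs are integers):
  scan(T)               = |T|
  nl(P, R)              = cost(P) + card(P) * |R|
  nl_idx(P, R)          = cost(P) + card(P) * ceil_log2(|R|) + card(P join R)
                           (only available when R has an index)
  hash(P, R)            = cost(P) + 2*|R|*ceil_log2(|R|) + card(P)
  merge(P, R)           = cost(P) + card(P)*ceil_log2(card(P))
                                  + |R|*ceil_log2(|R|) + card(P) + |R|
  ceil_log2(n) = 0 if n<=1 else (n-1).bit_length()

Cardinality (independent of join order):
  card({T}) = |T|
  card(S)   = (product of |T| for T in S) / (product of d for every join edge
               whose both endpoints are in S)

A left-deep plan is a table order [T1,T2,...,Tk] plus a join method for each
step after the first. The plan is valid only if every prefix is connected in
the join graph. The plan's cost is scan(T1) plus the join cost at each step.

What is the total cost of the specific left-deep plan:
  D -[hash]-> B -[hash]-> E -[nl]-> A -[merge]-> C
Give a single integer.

174098400

step 1: scan D: cost=400, card=400
step 2: join B via hash
    card(P join B) = 400*400/(25) = 6400
    cost = 400 + 2*400*9 + 400 = 8000
step 3: join E via hash
    card(P join E) = 6400*200/(2) = 640000
    cost = 8000 + 2*200*8 + 6400 = 17600
step 4: join A via nl
    card(P join A) = 640000*80/(10) = 5120000
    cost = 17600 + 640000*80 = 51217600
step 5: join C via merge
    card(P join C) = 5120000*100/(50) = 10240000
    cost = 51217600 + 5120000*23 + 100*7 + 5120000 + 100 = 174098400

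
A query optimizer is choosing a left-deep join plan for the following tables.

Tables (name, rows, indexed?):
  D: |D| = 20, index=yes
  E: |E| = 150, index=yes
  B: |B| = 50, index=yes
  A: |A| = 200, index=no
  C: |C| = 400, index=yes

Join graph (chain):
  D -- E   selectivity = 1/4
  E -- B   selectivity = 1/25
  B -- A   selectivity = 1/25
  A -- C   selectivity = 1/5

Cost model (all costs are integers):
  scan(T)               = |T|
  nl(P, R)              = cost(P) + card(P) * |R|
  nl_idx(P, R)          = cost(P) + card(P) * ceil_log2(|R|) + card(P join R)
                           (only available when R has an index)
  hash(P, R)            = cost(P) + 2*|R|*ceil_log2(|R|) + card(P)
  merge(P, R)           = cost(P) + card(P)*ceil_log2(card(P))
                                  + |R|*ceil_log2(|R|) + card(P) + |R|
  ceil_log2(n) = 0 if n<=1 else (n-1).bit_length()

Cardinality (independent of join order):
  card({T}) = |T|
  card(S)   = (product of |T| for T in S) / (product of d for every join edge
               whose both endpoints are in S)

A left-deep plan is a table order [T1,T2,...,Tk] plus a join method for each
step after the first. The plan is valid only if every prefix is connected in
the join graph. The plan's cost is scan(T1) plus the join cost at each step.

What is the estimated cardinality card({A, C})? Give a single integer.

Tables in S: A(200), C(400)
Edges inside S: A-C(d=5)
numerator = 200 * 400 = 80000
denominator = 5 = 5
card(S) = 80000 / 5 = 16000

16000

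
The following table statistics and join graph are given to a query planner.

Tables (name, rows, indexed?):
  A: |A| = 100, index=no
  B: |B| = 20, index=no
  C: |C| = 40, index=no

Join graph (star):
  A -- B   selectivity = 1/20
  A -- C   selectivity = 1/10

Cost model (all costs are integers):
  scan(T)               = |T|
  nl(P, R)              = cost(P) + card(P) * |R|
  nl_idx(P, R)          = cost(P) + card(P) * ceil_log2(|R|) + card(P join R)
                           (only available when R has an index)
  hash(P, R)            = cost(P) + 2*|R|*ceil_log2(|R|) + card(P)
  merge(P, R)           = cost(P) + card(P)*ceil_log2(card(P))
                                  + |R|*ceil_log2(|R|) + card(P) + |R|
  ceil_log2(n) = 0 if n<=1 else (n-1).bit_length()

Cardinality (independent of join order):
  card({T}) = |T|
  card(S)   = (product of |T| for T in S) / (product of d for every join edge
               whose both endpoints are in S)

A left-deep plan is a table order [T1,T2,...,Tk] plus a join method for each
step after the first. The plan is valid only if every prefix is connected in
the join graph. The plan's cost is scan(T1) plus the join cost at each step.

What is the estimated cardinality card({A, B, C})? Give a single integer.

Tables in S: A(100), B(20), C(40)
Edges inside S: A-B(d=20), A-C(d=10)
numerator = 100 * 20 * 40 = 80000
denominator = 20 * 10 = 200
card(S) = 80000 / 200 = 400

400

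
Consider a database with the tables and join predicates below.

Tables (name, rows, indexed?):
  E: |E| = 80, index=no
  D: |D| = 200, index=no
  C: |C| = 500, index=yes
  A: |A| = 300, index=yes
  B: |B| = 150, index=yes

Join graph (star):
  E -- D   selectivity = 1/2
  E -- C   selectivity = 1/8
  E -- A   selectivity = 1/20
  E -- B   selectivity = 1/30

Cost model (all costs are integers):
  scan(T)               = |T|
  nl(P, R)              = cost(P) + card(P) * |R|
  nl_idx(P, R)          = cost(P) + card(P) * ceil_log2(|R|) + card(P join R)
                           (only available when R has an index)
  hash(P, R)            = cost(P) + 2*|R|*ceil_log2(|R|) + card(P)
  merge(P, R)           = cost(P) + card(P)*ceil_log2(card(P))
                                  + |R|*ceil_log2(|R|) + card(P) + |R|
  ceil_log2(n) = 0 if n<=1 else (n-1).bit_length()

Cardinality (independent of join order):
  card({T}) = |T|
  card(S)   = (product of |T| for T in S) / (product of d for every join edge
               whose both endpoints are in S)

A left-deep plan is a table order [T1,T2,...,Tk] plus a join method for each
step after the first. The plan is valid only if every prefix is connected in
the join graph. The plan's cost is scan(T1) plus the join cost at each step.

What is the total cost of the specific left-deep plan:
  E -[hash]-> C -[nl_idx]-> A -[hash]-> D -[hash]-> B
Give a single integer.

step 1: scan E: cost=80, card=80
step 2: join C via hash
    card(P join C) = 80*500/(8) = 5000
    cost = 80 + 2*500*9 + 80 = 9160
step 3: join A via nl_idx
    card(P join A) = 5000*300/(20) = 75000
    cost = 9160 + 5000*9 + 75000 = 129160
step 4: join D via hash
    card(P join D) = 75000*200/(2) = 7500000
    cost = 129160 + 2*200*8 + 75000 = 207360
step 5: join B via hash
    card(P join B) = 7500000*150/(30) = 37500000
    cost = 207360 + 2*150*8 + 7500000 = 7709760

7709760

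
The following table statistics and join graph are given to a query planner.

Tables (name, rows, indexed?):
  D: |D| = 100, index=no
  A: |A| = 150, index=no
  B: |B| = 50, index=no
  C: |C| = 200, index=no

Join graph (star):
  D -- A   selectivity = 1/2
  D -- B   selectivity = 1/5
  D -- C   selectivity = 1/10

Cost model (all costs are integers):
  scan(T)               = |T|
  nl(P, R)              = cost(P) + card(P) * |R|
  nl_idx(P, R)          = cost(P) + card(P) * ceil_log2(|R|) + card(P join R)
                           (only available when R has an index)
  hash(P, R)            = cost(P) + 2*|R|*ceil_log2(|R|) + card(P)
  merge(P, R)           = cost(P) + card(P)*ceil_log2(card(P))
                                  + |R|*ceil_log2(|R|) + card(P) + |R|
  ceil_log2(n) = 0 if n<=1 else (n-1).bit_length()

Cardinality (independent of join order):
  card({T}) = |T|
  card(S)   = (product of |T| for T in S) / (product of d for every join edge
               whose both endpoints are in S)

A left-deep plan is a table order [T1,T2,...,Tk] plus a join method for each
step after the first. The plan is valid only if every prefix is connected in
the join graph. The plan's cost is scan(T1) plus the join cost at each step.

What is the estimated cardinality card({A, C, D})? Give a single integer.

Tables in S: A(150), C(200), D(100)
Edges inside S: D-A(d=2), D-C(d=10)
numerator = 150 * 200 * 100 = 3000000
denominator = 2 * 10 = 20
card(S) = 3000000 / 20 = 150000

150000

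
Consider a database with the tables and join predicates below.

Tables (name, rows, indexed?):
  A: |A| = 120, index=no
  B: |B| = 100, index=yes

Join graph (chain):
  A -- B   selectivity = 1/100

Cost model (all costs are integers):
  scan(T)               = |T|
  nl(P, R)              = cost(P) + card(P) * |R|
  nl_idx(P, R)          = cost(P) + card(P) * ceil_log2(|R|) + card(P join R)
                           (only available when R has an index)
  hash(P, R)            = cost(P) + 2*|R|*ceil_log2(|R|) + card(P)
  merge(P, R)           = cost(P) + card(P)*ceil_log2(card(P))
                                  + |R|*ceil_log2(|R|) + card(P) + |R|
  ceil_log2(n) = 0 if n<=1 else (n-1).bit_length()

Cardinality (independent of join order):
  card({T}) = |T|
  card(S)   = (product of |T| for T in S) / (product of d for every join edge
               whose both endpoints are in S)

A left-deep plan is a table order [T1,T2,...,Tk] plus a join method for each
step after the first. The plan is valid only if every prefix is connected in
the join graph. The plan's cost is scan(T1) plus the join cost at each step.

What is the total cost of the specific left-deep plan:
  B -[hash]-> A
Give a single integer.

step 1: scan B: cost=100, card=100
step 2: join A via hash
    card(P join A) = 100*120/(100) = 120
    cost = 100 + 2*120*7 + 100 = 1880

1880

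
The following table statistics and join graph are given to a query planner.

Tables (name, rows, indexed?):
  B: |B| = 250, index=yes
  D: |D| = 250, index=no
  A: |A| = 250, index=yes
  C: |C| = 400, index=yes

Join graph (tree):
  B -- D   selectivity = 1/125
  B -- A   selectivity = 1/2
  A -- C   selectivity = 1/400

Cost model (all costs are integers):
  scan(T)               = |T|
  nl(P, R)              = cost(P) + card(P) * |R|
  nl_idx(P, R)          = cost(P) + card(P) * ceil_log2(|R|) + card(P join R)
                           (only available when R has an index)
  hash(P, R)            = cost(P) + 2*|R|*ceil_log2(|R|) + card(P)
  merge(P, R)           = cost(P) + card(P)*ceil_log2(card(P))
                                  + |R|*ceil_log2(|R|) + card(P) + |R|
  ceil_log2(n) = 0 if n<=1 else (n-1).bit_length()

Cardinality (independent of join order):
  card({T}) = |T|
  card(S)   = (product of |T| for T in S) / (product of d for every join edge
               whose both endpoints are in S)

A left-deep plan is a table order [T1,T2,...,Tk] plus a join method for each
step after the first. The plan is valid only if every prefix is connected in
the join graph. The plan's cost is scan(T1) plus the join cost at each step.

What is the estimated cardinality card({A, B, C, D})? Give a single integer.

62500

Tables in S: A(250), B(250), C(400), D(250)
Edges inside S: B-D(d=125), B-A(d=2), A-C(d=400)
numerator = 250 * 250 * 400 * 250 = 6250000000
denominator = 125 * 2 * 400 = 100000
card(S) = 6250000000 / 100000 = 62500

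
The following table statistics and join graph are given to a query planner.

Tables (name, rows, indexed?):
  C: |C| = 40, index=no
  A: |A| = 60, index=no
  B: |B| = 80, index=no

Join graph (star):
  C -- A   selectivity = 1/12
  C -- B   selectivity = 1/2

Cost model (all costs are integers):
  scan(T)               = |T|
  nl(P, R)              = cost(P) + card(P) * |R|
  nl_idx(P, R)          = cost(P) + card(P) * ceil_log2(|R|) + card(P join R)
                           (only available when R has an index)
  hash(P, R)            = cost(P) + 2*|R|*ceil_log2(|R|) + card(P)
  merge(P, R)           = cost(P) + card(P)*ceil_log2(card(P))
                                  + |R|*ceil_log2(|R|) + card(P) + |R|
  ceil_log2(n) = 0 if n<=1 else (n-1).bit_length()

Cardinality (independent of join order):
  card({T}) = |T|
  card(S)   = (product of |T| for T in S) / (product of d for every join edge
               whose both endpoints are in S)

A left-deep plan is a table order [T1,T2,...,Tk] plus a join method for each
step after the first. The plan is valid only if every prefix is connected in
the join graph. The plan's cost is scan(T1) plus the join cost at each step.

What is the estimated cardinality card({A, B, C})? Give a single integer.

Tables in S: A(60), B(80), C(40)
Edges inside S: C-A(d=12), C-B(d=2)
numerator = 60 * 80 * 40 = 192000
denominator = 12 * 2 = 24
card(S) = 192000 / 24 = 8000

8000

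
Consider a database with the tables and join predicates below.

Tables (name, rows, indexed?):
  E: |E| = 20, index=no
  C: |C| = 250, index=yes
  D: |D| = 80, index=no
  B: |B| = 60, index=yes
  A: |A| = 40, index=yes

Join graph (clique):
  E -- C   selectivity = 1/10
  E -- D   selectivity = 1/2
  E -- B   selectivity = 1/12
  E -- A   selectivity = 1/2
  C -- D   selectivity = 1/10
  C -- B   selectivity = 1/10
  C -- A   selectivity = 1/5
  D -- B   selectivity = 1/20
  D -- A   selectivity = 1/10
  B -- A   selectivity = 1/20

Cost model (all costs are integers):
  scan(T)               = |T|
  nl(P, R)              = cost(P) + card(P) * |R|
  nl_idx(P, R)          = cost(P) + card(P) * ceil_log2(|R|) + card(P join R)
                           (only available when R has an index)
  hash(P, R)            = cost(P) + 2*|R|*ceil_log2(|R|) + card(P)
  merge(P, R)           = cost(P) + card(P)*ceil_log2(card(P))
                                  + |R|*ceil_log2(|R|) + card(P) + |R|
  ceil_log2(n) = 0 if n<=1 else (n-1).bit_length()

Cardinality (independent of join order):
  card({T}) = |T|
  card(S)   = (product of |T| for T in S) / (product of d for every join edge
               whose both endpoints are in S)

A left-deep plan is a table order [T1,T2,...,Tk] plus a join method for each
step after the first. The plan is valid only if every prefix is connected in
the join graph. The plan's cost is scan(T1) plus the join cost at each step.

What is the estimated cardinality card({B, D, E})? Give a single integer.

Tables in S: B(60), D(80), E(20)
Edges inside S: E-D(d=2), E-B(d=12), D-B(d=20)
numerator = 60 * 80 * 20 = 96000
denominator = 2 * 12 * 20 = 480
card(S) = 96000 / 480 = 200

200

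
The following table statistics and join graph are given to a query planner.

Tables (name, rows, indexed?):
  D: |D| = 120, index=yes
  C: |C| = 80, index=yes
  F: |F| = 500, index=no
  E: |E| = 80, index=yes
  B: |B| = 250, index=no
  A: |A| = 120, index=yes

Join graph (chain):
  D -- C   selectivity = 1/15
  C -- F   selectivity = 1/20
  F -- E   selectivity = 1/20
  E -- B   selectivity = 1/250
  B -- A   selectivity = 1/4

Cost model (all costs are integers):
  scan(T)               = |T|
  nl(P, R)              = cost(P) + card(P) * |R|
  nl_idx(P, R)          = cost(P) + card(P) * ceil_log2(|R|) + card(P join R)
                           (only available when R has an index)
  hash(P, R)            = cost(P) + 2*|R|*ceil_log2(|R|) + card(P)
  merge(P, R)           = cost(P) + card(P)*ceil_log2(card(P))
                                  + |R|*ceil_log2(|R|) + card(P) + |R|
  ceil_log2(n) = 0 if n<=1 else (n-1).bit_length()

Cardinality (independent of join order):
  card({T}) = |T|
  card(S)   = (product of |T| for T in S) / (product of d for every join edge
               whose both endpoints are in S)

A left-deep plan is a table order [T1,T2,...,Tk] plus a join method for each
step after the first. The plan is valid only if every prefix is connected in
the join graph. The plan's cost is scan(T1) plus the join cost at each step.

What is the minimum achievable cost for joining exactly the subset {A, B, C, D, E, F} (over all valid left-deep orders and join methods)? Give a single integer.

85740

Selinger DP over subsets of {A,B,C,D,E,F}:
  {D}: scan cost=120, card=120
  {C}: scan cost=80, card=80
  {F}: scan cost=500, card=500
  {E}: scan cost=80, card=80
  {B}: scan cost=250, card=250
  {A}: scan cost=120, card=120
  {CD}: card=640; try (D,nl_idx)→1280, (C,hash)→1360, (C,nl_idx)→1600, (D,merge)→1680, (C,merge)→1720, (D,hash)→1840 …(+2); best=1280 via (D,nl_idx)
  {CF}: card=2000; try (C,hash)→2120, (F,merge)→5720, (C,nl_idx)→6000, (C,merge)→6140, (F,hash)→9160, (F,nl)→40080 …(+1); best=2120 via (C,hash)
  {EF}: card=2000; try (E,hash)→2120, (F,merge)→5720, (E,nl_idx)→6000, (E,merge)→6140, (F,hash)→9160, (F,nl)→40080 …(+1); best=2120 via (E,hash)
  {BE}: card=80; try (E,hash)→1620, (E,nl_idx)→2080, (B,merge)→2970, (E,merge)→3140, (B,hash)→4160, (B,nl)→20080 …(+1); best=1620 via (E,hash)
  {AB}: card=7500; try (A,hash)→2180, (B,merge)→3330, (A,merge)→3460, (B,hash)→4240, (A,nl_idx)→9500, (B,nl)→30120 …(+1); best=2180 via (A,hash)
  {CDF}: card=16000; try (D,hash)→5800, (F,hash)→10920, (F,merge)→13320, (D,merge)→27080, (D,nl_idx)→32120, (D,nl)→242120 …(+1); best=5800 via (D,hash)
  {CEF}: card=8000; try (E,hash)→5240, (C,hash)→5240, (E,nl_idx)→24120, (C,nl_idx)→24120, (E,merge)→26760, (C,merge)→26760 …(+2); best=5240 via (E,hash)
  {BEF}: card=2000; try (F,merge)→7260, (B,hash)→8120, (F,hash)→10700, (B,merge)→28370, (F,nl)→41620, (B,nl)→502120; best=7260 via (F,merge)
  {ABE}: card=2400; try (A,merge)→3220, (A,hash)→3380, (A,nl_idx)→4580, (E,hash)→10800, (A,nl)→11220, (E,nl_idx)→57080 …(+2); best=3220 via (A,merge)
  {CDEF}: card=64000; try (D,hash)→14920, (E,hash)→22920, (D,merge)→118200, (D,nl_idx)→125240, (E,nl_idx)→181800, (E,merge)→246440 …(+2); best=14920 via (D,hash)
  {BCEF}: card=8000; try (C,hash)→10380, (B,hash)→17240, (C,nl_idx)→29260, (C,merge)→31900, (B,merge)→119490, (C,nl)→167260 …(+1); best=10380 via (C,hash)
  {ABEF}: card=60000; try (A,hash)→10940, (F,hash)→14620, (A,merge)→32220, (F,merge)→39420, (A,nl_idx)→81260, (A,nl)→247260 …(+1); best=10940 via (A,hash)
  {BCDEF}: card=64000; try (D,hash)→20060, (B,hash)→82920, (D,merge)→123340, (D,nl_idx)→130380, (D,nl)→970380, (B,merge)→1105170 …(+1); best=20060 via (D,hash)
  {ABCEF}: card=240000; try (A,hash)→20060, (C,hash)→72060, (A,merge)→123340, (A,nl_idx)→306380, (C,nl_idx)→670940, (A,nl)→970380 …(+2); best=20060 via (A,hash)
  {ABCDEF}: card=1920000; try (A,hash)→85740, (D,hash)→261740, (A,merge)→1109020, (A,nl_idx)→2388060, (D,nl_idx)→3620060, (D,merge)→4581020 …(+2); best=85740 via (A,hash)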